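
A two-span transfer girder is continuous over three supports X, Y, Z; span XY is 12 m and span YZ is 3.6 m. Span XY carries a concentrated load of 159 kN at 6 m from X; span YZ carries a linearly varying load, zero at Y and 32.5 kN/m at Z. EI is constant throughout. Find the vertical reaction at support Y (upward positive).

Insert a hinge at Y; M_Y is the redundant, and each span becomes simply supported.
Rotations at Y on the released spans (each span's end-slope, ×1/EI):
  span XY: point load 159 at a = 6: Pab(L + a)/(6LEI) = 1431/EI
  span YZ: triangular load, peak 32.5: 7w₀L³/(360EI) = 29.48/EI
  relative rotation θ_0 = (1431 + 29.48)/EI = 1460/EI
A unit hogging moment at Y produces rotation L₁/(3EI) + L₂/(3EI) = 5.2/EI.
Slope continuity at Y: θ_0 = M_Y·5.2/EI, so M_Y = 1460/5.2 = 280.9 kN·m (hogging).
Span XY, ΣM about X with M_Y applied at Y: R_Y^{XY}·12 = 954 + 280.9, so R_Y^{XY} = 102.9 kN and R_X = 159 − 102.9 = 56.09 kN.
Span YZ, ΣM about Z: R_Y^{YZ}·3.6 = 70.2 + 280.9, so R_Y^{YZ} = 97.52 kN and R_Z = 58.5 − 97.52 = -39.02 kN.
R_Y = 102.9 + 97.52 = 200.4 kN.

R_Y = 200.4 kN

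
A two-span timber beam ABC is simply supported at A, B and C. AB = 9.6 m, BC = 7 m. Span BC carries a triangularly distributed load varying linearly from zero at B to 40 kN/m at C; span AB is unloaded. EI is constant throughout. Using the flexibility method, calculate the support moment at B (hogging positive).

Release continuity at B by inserting a hinge; the redundant is the internal moment M_B. The primary structure is two simply-supported spans AB and BC.
Discontinuity in slope at B on the released structure — sum the simple-span end rotations:
  span BC: triangular load, peak 40: 7w₀L³/(360EI) = 266.8/EI
  relative rotation θ_0 = (0 + 266.8)/EI = 266.8/EI
A unit hogging moment at B produces rotation L₁/(3EI) + L₂/(3EI) = 5.533/EI.
Slope continuity at B: θ_0 = M_B·5.533/EI, so M_B = 266.8/5.533 = 48.21 kN·m (hogging).

M_B = 48.21 kN·m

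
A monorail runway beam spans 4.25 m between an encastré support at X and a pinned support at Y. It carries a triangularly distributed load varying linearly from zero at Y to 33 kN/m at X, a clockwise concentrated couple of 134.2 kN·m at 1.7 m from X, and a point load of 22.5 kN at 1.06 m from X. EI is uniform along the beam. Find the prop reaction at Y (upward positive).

Take the reaction at Y as the redundant and release it; the primary structure is a cantilever fixed at X.
Deflection at Y on the released cantilever, summing each load's contribution:
  triangular load, peak 33 at the fixed end: w₀L⁴/(30EI) = 358.9/EI
  clockwise couple 134.2 at a = 1.7: M₀a(2L − a)/(2EI) = 775.7/EI
  point load 22.5 at a = 1.06: Pa²(3L − a)/(6EI) = 49.26/EI
  δ_0 = 1184/EI
Tip deflection under a unit load at Y: L³/(3EI) = 25.59/EI.
The prop prevents deflection at Y: R_Y = δ_0/δ_{YY} = 1184/25.59 = 46.26 kN.

R_Y = 46.26 kN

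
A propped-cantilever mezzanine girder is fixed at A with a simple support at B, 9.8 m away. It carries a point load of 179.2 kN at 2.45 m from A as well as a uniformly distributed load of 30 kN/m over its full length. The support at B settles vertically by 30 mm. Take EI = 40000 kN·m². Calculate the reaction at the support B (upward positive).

R_B = 121.8 kN

Choose R_B as the redundant. The primary structure is the cantilever fixed at A.
Downward deflection at the released point B due to the loads:
  point load 179.2 at a = 2.45: Pa²(3L − a)/(6EI) = 4831/EI
  UDL 30: wL⁴/(8EI) = 34589/EI
  δ_0 = 39420/EI
Tip deflection under a unit load at B: L³/(3EI) = 313.7/EI.
With EI = 40000 kN·m²: δ_0 = 0.98551 m and δ_{BB} = 0.007843 m/kN.
Compatibility — the beam at B must follow the support down by 0.03 m: δ_0 − R_B·δ_{BB} = 0.03, so R_B = (0.98551 − 0.03)/0.007843 = 121.8 kN.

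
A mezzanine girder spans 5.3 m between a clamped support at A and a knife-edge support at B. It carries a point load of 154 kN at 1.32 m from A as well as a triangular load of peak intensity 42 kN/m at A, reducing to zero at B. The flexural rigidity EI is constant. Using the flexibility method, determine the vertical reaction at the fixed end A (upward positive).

R_A = 229.9 kN

Release the roller at B. Primary structure: cantilever fixed at A.
Deflection at B on the released cantilever, summing each load's contribution:
  point load 154 at a = 1.32: Pa²(3L − a)/(6EI) = 652/EI
  triangular load, peak 42 at the fixed end: w₀L⁴/(30EI) = 1105/EI
  δ_0 = 1757/EI
Flexibility coefficient — unit upward force at B: δ_{BB} = L³/(3EI) = 49.63/EI.
The prop prevents deflection at B: R_B = δ_0/δ_{BB} = 1757/49.63 = 35.4 kN.
Vertical equilibrium: R_A = ΣP − R_B = 265.3 − 35.4 = 229.9 kN.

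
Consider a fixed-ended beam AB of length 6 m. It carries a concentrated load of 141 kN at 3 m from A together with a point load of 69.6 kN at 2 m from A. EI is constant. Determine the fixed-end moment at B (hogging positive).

M_B = 136.7 kN·m

Take the two fixed-end moments M_A, M_B as redundants; the released structure is the simple span AB.
On the primary (simply-supported) span, the end slopes from the loading are:
  at A: point load 141 at a = 3: Pab(L + b)/(6LEI) = 317.2/EI
  at B: point load 141 at a = 3: Pab(L + a)/(6LEI) = 317.2/EI
  at A: point load 69.6 at a = 2: Pab(L + b)/(6LEI) = 154.7/EI
  at B: point load 69.6 at a = 2: Pab(L + a)/(6LEI) = 123.7/EI
  θ_A0 = 471.9/EI,  θ_B0 = 441/EI
Flexibility coefficients: a unit moment at one end gives L/(3EI) there and L/(6EI) at the far end, so f₁₁ = f₂₂ = 2/EI and f₁₂ = f₂₁ = 1/EI.
Compatibility — zero rotation at each built-in end:
  2 M_A + 1 M_B = 471.9
  1 M_A + 2 M_B = 441
Solving the pair gives M_A = 167.6 kN·m and M_B = 136.7 kN·m (hogging).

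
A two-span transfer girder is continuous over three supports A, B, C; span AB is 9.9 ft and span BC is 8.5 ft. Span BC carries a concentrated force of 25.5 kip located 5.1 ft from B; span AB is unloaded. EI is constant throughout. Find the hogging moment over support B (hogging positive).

M_B = 16.82 kip·ft

Take M_B as the redundant. Released structure: two simple spans AB and BC with a hinge at B.
Discontinuity in slope at B on the released structure — sum the simple-span end rotations:
  span BC: point load 25.5 at a = 5.1: Pab(L + b)/(6LEI) = 103.2/EI
  relative rotation θ_0 = (0 + 103.2)/EI = 103.2/EI
A unit hogging moment at B produces rotation L₁/(3EI) + L₂/(3EI) = 6.133/EI.
Compatibility: M_B·(L₁+L₂)/(3EI) = θ_0, giving M_B = 16.82 kip·ft (hogging).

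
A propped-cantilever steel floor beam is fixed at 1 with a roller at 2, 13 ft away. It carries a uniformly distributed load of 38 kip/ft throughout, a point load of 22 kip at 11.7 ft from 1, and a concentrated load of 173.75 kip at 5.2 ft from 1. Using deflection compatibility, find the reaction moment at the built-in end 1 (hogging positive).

M_1 = 1251 kip·ft

Choose R_2 as the redundant. The primary structure is the cantilever fixed at 1.
Downward deflection at the released point 2 due to the loads:
  UDL 38: wL⁴/(8EI) = 135665/EI
  point load 22 at a = 11.7: Pa²(3L − a)/(6EI) = 13703/EI
  point load 173.75 at a = 5.2: Pa²(3L − a)/(6EI) = 26467/EI
  δ_0 = 175834/EI
Flexibility coefficient — unit upward force at 2: δ_{22} = L³/(3EI) = 732.3/EI.
The prop prevents deflection at 2: R_2 = δ_0/δ_{22} = 175834/732.3 = 240.1 kip.
Moment equilibrium about 1: M_1 = Σ(load moments about 1) − R_2·L = 4372 − 240.1×13 = 1251 kip·ft.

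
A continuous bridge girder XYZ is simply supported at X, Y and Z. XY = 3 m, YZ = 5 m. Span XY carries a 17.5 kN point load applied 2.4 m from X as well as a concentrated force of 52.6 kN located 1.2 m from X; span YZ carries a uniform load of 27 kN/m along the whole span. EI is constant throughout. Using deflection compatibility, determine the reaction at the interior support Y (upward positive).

Insert a hinge at Y; M_Y is the redundant, and each span becomes simply supported.
Rotations at Y on the released spans (each span's end-slope, ×1/EI):
  span XY: point load 17.5 at a = 2.4: Pab(L + a)/(6LEI) = 7.56/EI
  span XY: point load 52.6 at a = 1.2: Pab(L + a)/(6LEI) = 26.51/EI
  span YZ: UDL 27: wL³/(24EI) = 140.6/EI
  relative rotation θ_0 = (34.07 + 140.6)/EI = 174.7/EI
A unit hogging moment at Y produces rotation L₁/(3EI) + L₂/(3EI) = 2.667/EI.
Compatibility: M_Y·(L₁+L₂)/(3EI) = θ_0, giving M_Y = 65.51 kN·m (hogging).
Span XY, ΣM about X with M_Y applied at Y: R_Y^{XY}·3 = 105.1 + 65.51, so R_Y^{XY} = 56.88 kN and R_X = 70.1 − 56.88 = 13.22 kN.
Span YZ, ΣM about Z: R_Y^{YZ}·5 = 337.5 + 65.51, so R_Y^{YZ} = 80.6 kN and R_Z = 135 − 80.6 = 54.4 kN.
R_Y = 56.88 + 80.6 = 137.5 kN.

R_Y = 137.5 kN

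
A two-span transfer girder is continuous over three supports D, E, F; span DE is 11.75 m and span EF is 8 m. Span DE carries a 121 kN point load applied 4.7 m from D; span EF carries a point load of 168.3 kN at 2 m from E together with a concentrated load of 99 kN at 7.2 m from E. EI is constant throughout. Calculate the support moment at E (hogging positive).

Release continuity at E by inserting a hinge; the redundant is the internal moment M_E. The primary structure is two simply-supported spans DE and EF.
Rotations at E on the released spans (each span's end-slope, ×1/EI):
  span DE: point load 121 at a = 4.7: Pab(L + a)/(6LEI) = 935.5/EI
  span EF: point load 168.3 at a = 2: Pab(L + b)/(6LEI) = 589/EI
  span EF: point load 99 at a = 7.2: Pab(L + b)/(6LEI) = 104.5/EI
  relative rotation θ_0 = (935.5 + 693.6)/EI = 1629/EI
A unit hogging moment at E produces rotation L₁/(3EI) + L₂/(3EI) = 6.583/EI.
Compatibility: M_E·(L₁+L₂)/(3EI) = θ_0, giving M_E = 247.5 kN·m (hogging).

M_E = 247.5 kN·m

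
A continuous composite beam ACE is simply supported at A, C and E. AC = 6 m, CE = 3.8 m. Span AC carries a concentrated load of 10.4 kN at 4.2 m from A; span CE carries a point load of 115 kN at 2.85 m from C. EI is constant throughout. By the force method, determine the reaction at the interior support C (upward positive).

Release continuity at C by inserting a hinge; the redundant is the internal moment M_C. The primary structure is two simply-supported spans AC and CE.
End slopes at the hinge C, treating each span as simply supported:
  span AC: point load 10.4 at a = 4.2: Pab(L + a)/(6LEI) = 22.28/EI
  span CE: point load 115 at a = 2.85: Pab(L + b)/(6LEI) = 64.87/EI
  relative rotation θ_0 = (22.28 + 64.87)/EI = 87.14/EI
A unit hogging moment at C produces rotation L₁/(3EI) + L₂/(3EI) = 3.267/EI.
Slope continuity at C: θ_0 = M_C·3.267/EI, so M_C = 87.14/3.267 = 26.68 kN·m (hogging).
Span AC, ΣM about A with M_C applied at C: R_C^{AC}·6 = 43.68 + 26.68, so R_C^{AC} = 11.73 kN and R_A = 10.4 − 11.73 = -1.326 kN.
Span CE, ΣM about E: R_C^{CE}·3.8 = 109.2 + 26.68, so R_C^{CE} = 35.77 kN and R_E = 115 − 35.77 = 79.23 kN.
R_C = 11.73 + 35.77 = 47.5 kN.

R_C = 47.5 kN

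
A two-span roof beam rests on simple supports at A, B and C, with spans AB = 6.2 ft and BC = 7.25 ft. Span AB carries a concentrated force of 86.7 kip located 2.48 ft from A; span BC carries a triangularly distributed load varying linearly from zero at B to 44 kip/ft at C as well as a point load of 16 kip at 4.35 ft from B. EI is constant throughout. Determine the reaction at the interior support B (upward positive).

R_B = 131.6 kip

Take M_B as the redundant. Released structure: two simple spans AB and BC with a hinge at B.
End slopes at the hinge B, treating each span as simply supported:
  span AB: point load 86.7 at a = 2.48: Pab(L + a)/(6LEI) = 186.6/EI
  span BC: triangular load, peak 44: 7w₀L³/(360EI) = 326/EI
  span BC: point load 16 at a = 4.35: Pab(L + b)/(6LEI) = 47.1/EI
  relative rotation θ_0 = (186.6 + 373.1)/EI = 559.8/EI
A unit hogging moment at B produces rotation L₁/(3EI) + L₂/(3EI) = 4.483/EI.
Slope continuity at B: θ_0 = M_B·4.483/EI, so M_B = 559.8/4.483 = 124.9 kip·ft (hogging).
Span AB, ΣM about A with M_B applied at B: R_B^{AB}·6.2 = 215 + 124.9, so R_B^{AB} = 54.82 kip and R_A = 86.7 − 54.82 = 31.88 kip.
Span BC, ΣM about C: R_B^{BC}·7.25 = 431.9 + 124.9, so R_B^{BC} = 76.79 kip and R_C = 175.5 − 76.79 = 98.71 kip.
R_B = 54.82 + 76.79 = 131.6 kip.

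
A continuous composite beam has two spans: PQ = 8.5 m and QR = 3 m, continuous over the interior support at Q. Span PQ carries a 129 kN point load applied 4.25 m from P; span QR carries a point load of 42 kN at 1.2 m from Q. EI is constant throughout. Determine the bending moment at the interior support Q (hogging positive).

M_Q = 158.3 kN·m

Release continuity at Q by inserting a hinge; the redundant is the internal moment M_Q. The primary structure is two simply-supported spans PQ and QR.
Discontinuity in slope at Q on the released structure — sum the simple-span end rotations:
  span PQ: point load 129 at a = 4.25: Pab(L + a)/(6LEI) = 582.5/EI
  span QR: point load 42 at a = 1.2: Pab(L + b)/(6LEI) = 24.19/EI
  relative rotation θ_0 = (582.5 + 24.19)/EI = 606.7/EI
A unit hogging moment at Q produces rotation L₁/(3EI) + L₂/(3EI) = 3.833/EI.
Slope continuity at Q: θ_0 = M_Q·3.833/EI, so M_Q = 606.7/3.833 = 158.3 kN·m (hogging).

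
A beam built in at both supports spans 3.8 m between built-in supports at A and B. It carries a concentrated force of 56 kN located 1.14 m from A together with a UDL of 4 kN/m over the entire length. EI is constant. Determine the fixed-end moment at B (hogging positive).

M_B = 18.22 kN·m

Release both end moments; the primary structure is a simply-supported span AB with redundants M_A and M_B.
On the primary (simply-supported) span, the end slopes from the loading are:
  at A: point load 56 at a = 1.14: Pab(L + b)/(6LEI) = 48.11/EI
  at B: point load 56 at a = 1.14: Pab(L + a)/(6LEI) = 36.79/EI
  at A: UDL 4: wL³/(24EI) = 9.145/EI
  at B: UDL 4: wL³/(24EI) = 9.145/EI
  θ_A0 = 57.26/EI,  θ_B0 = 45.94/EI
Flexibility coefficients: a unit moment at one end gives L/(3EI) there and L/(6EI) at the far end, so f₁₁ = f₂₂ = 1.267/EI and f₁₂ = f₂₁ = 0.6333/EI.
Compatibility — zero rotation at each built-in end:
  1.267 M_A + 0.6333 M_B = 57.26
  0.6333 M_A + 1.267 M_B = 45.94
Solving the pair gives M_A = 36.09 kN·m and M_B = 18.22 kN·m (hogging).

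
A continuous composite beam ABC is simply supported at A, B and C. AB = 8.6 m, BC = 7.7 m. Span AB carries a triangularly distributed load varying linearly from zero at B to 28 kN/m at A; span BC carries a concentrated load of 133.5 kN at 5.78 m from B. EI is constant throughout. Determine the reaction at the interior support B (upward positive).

Release continuity at B by inserting a hinge; the redundant is the internal moment M_B. The primary structure is two simply-supported spans AB and BC.
Discontinuity in slope at B on the released structure — sum the simple-span end rotations:
  span AB: triangular load, peak 28: 7w₀L³/(360EI) = 346.3/EI
  span BC: point load 133.5 at a = 5.78: Pab(L + b)/(6LEI) = 308.5/EI
  relative rotation θ_0 = (346.3 + 308.5)/EI = 654.8/EI
A unit hogging moment at B produces rotation L₁/(3EI) + L₂/(3EI) = 5.433/EI.
Compatibility: M_B·(L₁+L₂)/(3EI) = θ_0, giving M_B = 120.5 kN·m (hogging).
Span AB, ΣM about A with M_B applied at B: R_B^{AB}·8.6 = 345.1 + 120.5, so R_B^{AB} = 54.15 kN and R_A = 120.4 − 54.15 = 66.25 kN.
Span BC, ΣM about C: R_B^{BC}·7.7 = 256.3 + 120.5, so R_B^{BC} = 48.94 kN and R_C = 133.5 − 48.94 = 84.56 kN.
R_B = 54.15 + 48.94 = 103.1 kN.

R_B = 103.1 kN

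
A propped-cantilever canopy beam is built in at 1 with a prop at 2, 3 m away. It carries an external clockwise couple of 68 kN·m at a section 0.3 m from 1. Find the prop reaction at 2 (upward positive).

R_2 = 6.46 kN

Release the roller at 2. Primary structure: cantilever fixed at 1.
Downward deflection at the released point 2 due to the loads:
  clockwise couple 68 at a = 0.3: M₀a(2L − a)/(2EI) = 58.14/EI
Flexibility coefficient — unit upward force at 2: δ_{22} = L³/(3EI) = 9/EI.
The prop prevents deflection at 2: R_2 = δ_0/δ_{22} = 58.14/9 = 6.46 kN.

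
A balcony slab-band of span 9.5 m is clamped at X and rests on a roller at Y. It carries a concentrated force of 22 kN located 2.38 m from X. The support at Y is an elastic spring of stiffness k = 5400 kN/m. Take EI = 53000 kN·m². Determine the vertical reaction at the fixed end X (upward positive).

R_X = 20.16 kN

Take the reaction at Y as the redundant and release it; the primary structure is a cantilever fixed at X.
Primary-structure tip deflection at Y by superposition:
  point load 22 at a = 2.38: Pa²(3L − a)/(6EI) = 542.5/EI
Flexibility coefficient — unit upward force at Y: δ_{YY} = L³/(3EI) = 285.8/EI.
With EI = 53000 kN·m²: δ_0 = 0.010236 m and δ_{YY} = 0.005392 m/kN.
Compatibility — the spring shortens by R_Y/k under the reaction it provides: δ_0 − R_Y·δ_{YY} = R_Y/k. With 1/k = 0.000185 m/kN, R_Y = δ_0 / (δ_{YY} + 1/k) = 0.010236 / (0.005392 + 0.000185) = 1.835 kN.
Vertical equilibrium: R_X = ΣP − R_Y = 22 − 1.835 = 20.16 kN.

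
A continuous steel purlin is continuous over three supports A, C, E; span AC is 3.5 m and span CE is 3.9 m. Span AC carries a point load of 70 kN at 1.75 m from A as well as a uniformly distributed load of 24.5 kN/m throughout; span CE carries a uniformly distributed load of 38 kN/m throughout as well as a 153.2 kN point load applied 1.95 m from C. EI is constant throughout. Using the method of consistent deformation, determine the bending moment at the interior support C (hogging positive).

M_C = 136.6 kN·m

Release continuity at C by inserting a hinge; the redundant is the internal moment M_C. The primary structure is two simply-supported spans AC and CE.
Discontinuity in slope at C on the released structure — sum the simple-span end rotations:
  span AC: point load 70 at a = 1.75: Pab(L + a)/(6LEI) = 53.59/EI
  span AC: UDL 24.5: wL³/(24EI) = 43.77/EI
  span CE: UDL 38: wL³/(24EI) = 93.92/EI
  span CE: point load 153.2 at a = 1.95: Pab(L + b)/(6LEI) = 145.6/EI
  relative rotation θ_0 = (97.36 + 239.6)/EI = 336.9/EI
A unit hogging moment at C produces rotation L₁/(3EI) + L₂/(3EI) = 2.467/EI.
Slope continuity at C: θ_0 = M_C·2.467/EI, so M_C = 336.9/2.467 = 136.6 kN·m (hogging).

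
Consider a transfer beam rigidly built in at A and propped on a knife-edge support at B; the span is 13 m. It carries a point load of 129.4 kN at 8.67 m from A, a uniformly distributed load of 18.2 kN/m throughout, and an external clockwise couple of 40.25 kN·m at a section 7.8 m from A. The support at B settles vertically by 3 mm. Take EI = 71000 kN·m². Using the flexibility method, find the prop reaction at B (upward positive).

Choose R_B as the redundant. The primary structure is the cantilever fixed at A.
Free-end deflection of the primary structure under the applied loading (downward +):
  point load 129.4 at a = 8.67: Pa²(3L − a)/(6EI) = 49169/EI
  UDL 18.2: wL⁴/(8EI) = 64976/EI
  clockwise couple 40.25 at a = 7.8: M₀a(2L − a)/(2EI) = 2857/EI
  δ_0 = 117002/EI
Flexibility coefficient — unit upward force at B: δ_{BB} = L³/(3EI) = 732.3/EI.
With EI = 71000 kN·m²: δ_0 = 1.6479 m and δ_{BB} = 0.010315 m/kN.
Compatibility — the beam at B must follow the support down by 0.003 m: δ_0 − R_B·δ_{BB} = 0.003, so R_B = (1.6479 − 0.003)/0.010315 = 159.5 kN.

R_B = 159.5 kN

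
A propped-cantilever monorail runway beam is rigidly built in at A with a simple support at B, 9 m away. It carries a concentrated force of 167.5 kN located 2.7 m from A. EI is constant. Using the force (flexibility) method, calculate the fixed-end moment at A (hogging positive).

Take the reaction at B as the redundant and release it; the primary structure is a cantilever fixed at A.
Primary-structure tip deflection at B by superposition:
  point load 167.5 at a = 2.7: Pa²(3L − a)/(6EI) = 4945/EI
Flexibility coefficient — unit upward force at B: δ_{BB} = L³/(3EI) = 243/EI.
Compatibility at B: δ_0 − R_B·δ_{BB} = 0, so R_B = 4945/243 = 20.35 kN.
Moment equilibrium about A: M_A = Σ(load moments about A) − R_B·L = 452.2 − 20.35×9 = 269.1 kN·m.

M_A = 269.1 kN·m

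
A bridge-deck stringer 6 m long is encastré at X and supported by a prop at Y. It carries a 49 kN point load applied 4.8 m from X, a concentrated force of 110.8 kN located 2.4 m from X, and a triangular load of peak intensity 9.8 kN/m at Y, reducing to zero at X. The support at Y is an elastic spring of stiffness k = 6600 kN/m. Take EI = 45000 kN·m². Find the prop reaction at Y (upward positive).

R_Y = 67.34 kN

Choose R_Y as the redundant. The primary structure is the cantilever fixed at X.
Downward deflection at the released point Y due to the loads:
  point load 49 at a = 4.8: Pa²(3L − a)/(6EI) = 2484/EI
  point load 110.8 at a = 2.4: Pa²(3L − a)/(6EI) = 1659/EI
  triangular load, peak 9.8 at the free end: 11w₀L⁴/(120EI) = 1164/EI
  δ_0 = 5307/EI
Flexibility coefficient — unit upward force at Y: δ_{YY} = L³/(3EI) = 72/EI.
With EI = 45000 kN·m²: δ_0 = 0.11794 m and δ_{YY} = 0.0016 m/kN.
Compatibility — the spring shortens by R_Y/k under the reaction it provides: δ_0 − R_Y·δ_{YY} = R_Y/k. With 1/k = 0.000152 m/kN, R_Y = δ_0 / (δ_{YY} + 1/k) = 0.11794 / (0.0016 + 0.000152) = 67.34 kN.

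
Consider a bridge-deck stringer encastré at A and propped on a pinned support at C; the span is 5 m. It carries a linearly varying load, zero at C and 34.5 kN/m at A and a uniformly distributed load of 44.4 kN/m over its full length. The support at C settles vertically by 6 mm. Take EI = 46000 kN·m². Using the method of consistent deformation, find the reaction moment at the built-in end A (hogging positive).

M_A = 229.4 kN·m

Release the roller at C. Primary structure: cantilever fixed at A.
Deflection at C on the released cantilever, summing each load's contribution:
  triangular load, peak 34.5 at the fixed end: w₀L⁴/(30EI) = 718.8/EI
  UDL 44.4: wL⁴/(8EI) = 3469/EI
  δ_0 = 4188/EI
Flexibility coefficient — unit upward force at C: δ_{CC} = L³/(3EI) = 41.67/EI.
With EI = 46000 kN·m²: δ_0 = 0.091033 m and δ_{CC} = 0.000906 m/kN.
Compatibility — the beam at C must follow the support down by 0.006 m: δ_0 − R_C·δ_{CC} = 0.006, so R_C = (0.091033 − 0.006)/0.000906 = 93.88 kN.
Moment equilibrium about A: M_A = Σ(load moments about A) − R_C·L = 698.8 − 93.88×5 = 229.4 kN·m.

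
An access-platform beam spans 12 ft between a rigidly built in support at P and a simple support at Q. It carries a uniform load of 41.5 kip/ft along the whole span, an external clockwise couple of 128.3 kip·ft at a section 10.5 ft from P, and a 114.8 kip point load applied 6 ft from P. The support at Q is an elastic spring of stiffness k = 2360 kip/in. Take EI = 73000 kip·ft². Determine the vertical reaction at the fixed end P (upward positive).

Release the roller at Q. Primary structure: cantilever fixed at P.
Deflection at Q on the released cantilever, summing each load's contribution:
  UDL 41.5: wL⁴/(8EI) = 107568/EI
  clockwise couple 128.3 at a = 10.5: M₀a(2L − a)/(2EI) = 9093/EI
  point load 114.8 at a = 6: Pa²(3L − a)/(6EI) = 20664/EI
  δ_0 = 137325/EI
Tip deflection under a unit load at Q: L³/(3EI) = 576/EI.
With EI = 73000 kip·ft²: δ_0 = 1.8812 ft and δ_{QQ} = 0.00789 ft/kip.
Compatibility — the spring shortens by R_Q/k under the reaction it provides: δ_0 − R_Q·δ_{QQ} = R_Q/k. With 1/k = 1/(2360×12) ft/kip = 0.000035 ft/kip, R_Q = δ_0 / (δ_{QQ} + 1/k) = 1.8812 / (0.00789 + 0.000035) = 237.3 kip.
Vertical equilibrium: R_P = ΣP − R_Q = 612.8 − 237.3 = 375.5 kip.

R_P = 375.5 kip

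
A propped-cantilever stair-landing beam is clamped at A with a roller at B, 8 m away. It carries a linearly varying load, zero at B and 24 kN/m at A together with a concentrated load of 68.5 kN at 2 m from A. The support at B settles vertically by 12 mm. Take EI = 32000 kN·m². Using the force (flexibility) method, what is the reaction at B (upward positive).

Remove the prop at B; the released (primary) structure is a cantilever built in at A.
Free-end deflection of the primary structure under the applied loading (downward +):
  triangular load, peak 24 at the fixed end: w₀L⁴/(30EI) = 3277/EI
  point load 68.5 at a = 2: Pa²(3L − a)/(6EI) = 1005/EI
  δ_0 = 4281/EI
Tip deflection under a unit load at B: L³/(3EI) = 170.7/EI.
With EI = 32000 kN·m²: δ_0 = 0.1338 m and δ_{BB} = 0.005333 m/kN.
Compatibility — the beam at B must follow the support down by 0.012 m: δ_0 − R_B·δ_{BB} = 0.012, so R_B = (0.1338 − 0.012)/0.005333 = 22.84 kN.

R_B = 22.84 kN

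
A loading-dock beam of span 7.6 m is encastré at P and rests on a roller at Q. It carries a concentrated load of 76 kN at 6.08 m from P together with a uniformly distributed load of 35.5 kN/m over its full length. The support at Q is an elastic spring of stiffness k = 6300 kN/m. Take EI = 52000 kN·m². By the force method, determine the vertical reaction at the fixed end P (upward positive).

Choose R_Q as the redundant. The primary structure is the cantilever fixed at P.
Downward deflection at the released point Q due to the loads:
  point load 76 at a = 6.08: Pa²(3L − a)/(6EI) = 7829/EI
  UDL 35.5: wL⁴/(8EI) = 14804/EI
  δ_0 = 22633/EI
Tip deflection under a unit load at Q: L³/(3EI) = 146.3/EI.
With EI = 52000 kN·m²: δ_0 = 0.43526 m and δ_{QQ} = 0.002814 m/kN.
Compatibility — the spring shortens by R_Q/k under the reaction it provides: δ_0 − R_Q·δ_{QQ} = R_Q/k. With 1/k = 0.000159 m/kN, R_Q = δ_0 / (δ_{QQ} + 1/k) = 0.43526 / (0.002814 + 0.000159) = 146.4 kN.
Vertical equilibrium: R_P = ΣP − R_Q = 345.8 − 146.4 = 199.4 kN.

R_P = 199.4 kN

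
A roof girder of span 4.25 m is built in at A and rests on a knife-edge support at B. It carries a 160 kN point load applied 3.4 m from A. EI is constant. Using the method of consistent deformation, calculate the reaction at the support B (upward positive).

Release the roller at B. Primary structure: cantilever fixed at A.
Free-end deflection of the primary structure under the applied loading (downward +):
  point load 160 at a = 3.4: Pa²(3L − a)/(6EI) = 2882/EI
Tip deflection under a unit load at B: L³/(3EI) = 25.59/EI.
The prop prevents deflection at B: R_B = δ_0/δ_{BB} = 2882/25.59 = 112.6 kN.

R_B = 112.6 kN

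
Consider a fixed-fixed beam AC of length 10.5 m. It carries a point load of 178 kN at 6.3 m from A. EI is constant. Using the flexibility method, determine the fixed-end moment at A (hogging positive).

M_A = 179.4 kN·m

Take the two fixed-end moments M_A, M_C as redundants; the released structure is the simple span AC.
End rotations of the released simple span under the applied load (×1/EI):
  at A: point load 178 at a = 6.3: Pab(L + b)/(6LEI) = 1099/EI
  at C: point load 178 at a = 6.3: Pab(L + a)/(6LEI) = 1256/EI
  θ_A0 = 1099/EI,  θ_C0 = 1256/EI
Flexibility coefficients: a unit moment at one end gives L/(3EI) there and L/(6EI) at the far end, so f₁₁ = f₂₂ = 3.5/EI and f₁₂ = f₂₁ = 1.75/EI.
Compatibility — zero rotation at each built-in end:
  3.5 M_A + 1.75 M_C = 1099
  1.75 M_A + 3.5 M_C = 1256
Solving the pair gives M_A = 179.4 kN·m and M_C = 269.1 kN·m (hogging).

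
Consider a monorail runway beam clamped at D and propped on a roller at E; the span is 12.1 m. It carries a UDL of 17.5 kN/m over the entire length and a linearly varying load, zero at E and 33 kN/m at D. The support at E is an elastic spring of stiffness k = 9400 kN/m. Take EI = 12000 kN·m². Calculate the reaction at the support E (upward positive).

Release the roller at E. Primary structure: cantilever fixed at D.
Primary-structure tip deflection at E by superposition:
  UDL 17.5: wL⁴/(8EI) = 46891/EI
  triangular load, peak 33 at the fixed end: w₀L⁴/(30EI) = 23579/EI
  δ_0 = 70470/EI
Flexibility coefficient — unit upward force at E: δ_{EE} = L³/(3EI) = 590.5/EI.
With EI = 12000 kN·m²: δ_0 = 5.8725 m and δ_{EE} = 0.04921 m/kN.
Compatibility — the spring shortens by R_E/k under the reaction it provides: δ_0 − R_E·δ_{EE} = R_E/k. With 1/k = 0.000106 m/kN, R_E = δ_0 / (δ_{EE} + 1/k) = 5.8725 / (0.04921 + 0.000106) = 119.1 kN.

R_E = 119.1 kN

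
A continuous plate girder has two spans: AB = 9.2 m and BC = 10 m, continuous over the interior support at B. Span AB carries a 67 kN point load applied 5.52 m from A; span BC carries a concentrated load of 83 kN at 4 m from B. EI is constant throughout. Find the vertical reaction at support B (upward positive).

R_B = 119.2 kN

Insert a hinge at B; M_B is the redundant, and each span becomes simply supported.
End slopes at the hinge B, treating each span as simply supported:
  span AB: point load 67 at a = 5.52: Pab(L + a)/(6LEI) = 362.9/EI
  span BC: point load 83 at a = 4: Pab(L + b)/(6LEI) = 531.2/EI
  relative rotation θ_0 = (362.9 + 531.2)/EI = 894.1/EI
A unit hogging moment at B produces rotation L₁/(3EI) + L₂/(3EI) = 6.4/EI.
Compatibility: M_B·(L₁+L₂)/(3EI) = θ_0, giving M_B = 139.7 kN·m (hogging).
Span AB, ΣM about A with M_B applied at B: R_B^{AB}·9.2 = 369.8 + 139.7, so R_B^{AB} = 55.39 kN and R_A = 67 − 55.39 = 11.61 kN.
Span BC, ΣM about C: R_B^{BC}·10 = 498 + 139.7, so R_B^{BC} = 63.77 kN and R_C = 83 − 63.77 = 19.23 kN.
R_B = 55.39 + 63.77 = 119.2 kN.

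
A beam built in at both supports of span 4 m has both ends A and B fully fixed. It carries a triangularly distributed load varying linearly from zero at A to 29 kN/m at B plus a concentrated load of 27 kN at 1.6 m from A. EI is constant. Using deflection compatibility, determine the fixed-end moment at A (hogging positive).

Release both end moments; the primary structure is a simply-supported span AB with redundants M_A and M_B.
Simple-span end rotations at A and B under the given loads:
  at A: triangular load, peak 29: 7w₀L³/(360EI) = 36.09/EI
  at B: triangular load, peak 29: w₀L³/(45EI) = 41.24/EI
  at A: point load 27 at a = 1.6: Pab(L + b)/(6LEI) = 27.65/EI
  at B: point load 27 at a = 1.6: Pab(L + a)/(6LEI) = 24.19/EI
  θ_A0 = 63.74/EI,  θ_B0 = 65.44/EI
Flexibility coefficients: a unit moment at one end gives L/(3EI) there and L/(6EI) at the far end, so f₁₁ = f₂₂ = 1.333/EI and f₁₂ = f₂₁ = 0.6667/EI.
Compatibility — zero rotation at each built-in end:
  1.333 M_A + 0.6667 M_B = 63.74
  0.6667 M_A + 1.333 M_B = 65.44
Solving the pair gives M_A = 31.02 kN·m and M_B = 33.57 kN·m (hogging).

M_A = 31.02 kN·m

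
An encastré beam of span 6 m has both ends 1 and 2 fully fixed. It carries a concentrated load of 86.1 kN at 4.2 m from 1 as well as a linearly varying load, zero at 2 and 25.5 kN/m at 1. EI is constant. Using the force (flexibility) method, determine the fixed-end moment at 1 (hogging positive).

M_1 = 78.45 kN·m

Take the two fixed-end moments M_1, M_2 as redundants; the released structure is the simple span 12.
On the primary (simply-supported) span, the end slopes from the loading are:
  at 1: point load 86.1 at a = 4.2: Pab(L + b)/(6LEI) = 141/EI
  at 2: point load 86.1 at a = 4.2: Pab(L + a)/(6LEI) = 184.4/EI
  at 1: triangular load, peak 25.5: w₀L³/(45EI) = 122.4/EI
  at 2: triangular load, peak 25.5: 7w₀L³/(360EI) = 107.1/EI
  θ_10 = 263.4/EI,  θ_20 = 291.5/EI
Flexibility coefficients: a unit moment at one end gives L/(3EI) there and L/(6EI) at the far end, so f₁₁ = f₂₂ = 2/EI and f₁₂ = f₂₁ = 1/EI.
Compatibility — zero rotation at each built-in end:
  2 M_1 + 1 M_2 = 263.4
  1 M_1 + 2 M_2 = 291.5
Solving the pair gives M_1 = 78.45 kN·m and M_2 = 106.5 kN·m (hogging).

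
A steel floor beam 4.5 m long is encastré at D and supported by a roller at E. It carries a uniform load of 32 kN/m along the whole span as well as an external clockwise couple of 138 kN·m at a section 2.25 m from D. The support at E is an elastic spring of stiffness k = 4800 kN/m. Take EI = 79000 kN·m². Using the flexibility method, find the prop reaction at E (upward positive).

R_E = 57.4 kN

Release the roller at E. Primary structure: cantilever fixed at D.
Downward deflection at the released point E due to the loads:
  UDL 32: wL⁴/(8EI) = 1640/EI
  clockwise couple 138 at a = 2.25: M₀a(2L − a)/(2EI) = 1048/EI
  δ_0 = 2688/EI
Flexibility coefficient — unit upward force at E: δ_{EE} = L³/(3EI) = 30.38/EI.
With EI = 79000 kN·m²: δ_0 = 0.034028 m and δ_{EE} = 0.000384 m/kN.
Compatibility — the spring shortens by R_E/k under the reaction it provides: δ_0 − R_E·δ_{EE} = R_E/k. With 1/k = 0.000208 m/kN, R_E = δ_0 / (δ_{EE} + 1/k) = 0.034028 / (0.000384 + 0.000208) = 57.4 kN.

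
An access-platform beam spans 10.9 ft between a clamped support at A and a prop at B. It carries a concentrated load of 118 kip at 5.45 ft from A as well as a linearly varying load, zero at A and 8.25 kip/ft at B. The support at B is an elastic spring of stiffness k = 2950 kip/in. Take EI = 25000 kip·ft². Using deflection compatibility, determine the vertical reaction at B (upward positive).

Choose R_B as the redundant. The primary structure is the cantilever fixed at A.
Primary-structure tip deflection at B by superposition:
  point load 118 at a = 5.45: Pa²(3L − a)/(6EI) = 15918/EI
  triangular load, peak 8.25 at the free end: 11w₀L⁴/(120EI) = 10675/EI
  δ_0 = 26593/EI
Flexibility coefficient — unit upward force at B: δ_{BB} = L³/(3EI) = 431.7/EI.
With EI = 25000 kip·ft²: δ_0 = 1.0637 ft and δ_{BB} = 0.017267 ft/kip.
Compatibility — the spring shortens by R_B/k under the reaction it provides: δ_0 − R_B·δ_{BB} = R_B/k. With 1/k = 1/(2950×12) ft/kip = 0.000028 ft/kip, R_B = δ_0 / (δ_{BB} + 1/k) = 1.0637 / (0.017267 + 0.000028) = 61.5 kip.

R_B = 61.5 kip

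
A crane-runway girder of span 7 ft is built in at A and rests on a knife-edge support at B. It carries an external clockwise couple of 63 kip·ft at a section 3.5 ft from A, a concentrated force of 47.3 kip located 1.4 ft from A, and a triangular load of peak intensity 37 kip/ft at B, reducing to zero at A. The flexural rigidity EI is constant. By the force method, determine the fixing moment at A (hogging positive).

M_A = 145.6 kip·ft

Take the reaction at B as the redundant and release it; the primary structure is a cantilever fixed at A.
Free-end deflection of the primary structure under the applied loading (downward +):
  clockwise couple 63 at a = 3.5: M₀a(2L − a)/(2EI) = 1158/EI
  point load 47.3 at a = 1.4: Pa²(3L − a)/(6EI) = 302.8/EI
  triangular load, peak 37 at the free end: 11w₀L⁴/(120EI) = 8143/EI
  δ_0 = 9604/EI
Flexibility coefficient — unit upward force at B: δ_{BB} = L³/(3EI) = 114.3/EI.
The prop prevents deflection at B: R_B = δ_0/δ_{BB} = 9604/114.3 = 84 kip.
Moment equilibrium about A: M_A = Σ(load moments about A) − R_B·L = 733.6 − 84×7 = 145.6 kip·ft.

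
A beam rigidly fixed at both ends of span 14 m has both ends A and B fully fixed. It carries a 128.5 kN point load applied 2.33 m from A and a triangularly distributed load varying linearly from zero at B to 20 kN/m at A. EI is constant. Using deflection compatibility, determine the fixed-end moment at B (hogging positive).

Take the two fixed-end moments M_A, M_B as redundants; the released structure is the simple span AB.
On the primary (simply-supported) span, the end slopes from the loading are:
  at A: point load 128.5 at a = 2.33: Pab(L + b)/(6LEI) = 1068/EI
  at B: point load 128.5 at a = 2.33: Pab(L + a)/(6LEI) = 679.3/EI
  at A: triangular load, peak 20: w₀L³/(45EI) = 1220/EI
  at B: triangular load, peak 20: 7w₀L³/(360EI) = 1067/EI
  θ_A0 = 2287/EI,  θ_B0 = 1746/EI
Flexibility coefficients: a unit moment at one end gives L/(3EI) there and L/(6EI) at the far end, so f₁₁ = f₂₂ = 4.667/EI and f₁₂ = f₂₁ = 2.333/EI.
Compatibility — zero rotation at each built-in end:
  4.667 M_A + 2.333 M_B = 2287
  2.333 M_A + 4.667 M_B = 1746
Solving the pair gives M_A = 404 kN·m and M_B = 172.2 kN·m (hogging).

M_B = 172.2 kN·m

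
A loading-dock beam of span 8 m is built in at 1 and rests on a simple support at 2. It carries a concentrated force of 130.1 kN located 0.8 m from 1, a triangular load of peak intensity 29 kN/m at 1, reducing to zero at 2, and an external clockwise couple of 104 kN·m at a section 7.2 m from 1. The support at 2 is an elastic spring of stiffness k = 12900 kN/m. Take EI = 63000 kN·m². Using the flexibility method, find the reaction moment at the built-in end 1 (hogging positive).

Choose R_2 as the redundant. The primary structure is the cantilever fixed at 1.
Primary-structure tip deflection at 2 by superposition:
  point load 130.1 at a = 0.8: Pa²(3L − a)/(6EI) = 322/EI
  triangular load, peak 29 at the fixed end: w₀L⁴/(30EI) = 3959/EI
  clockwise couple 104 at a = 7.2: M₀a(2L − a)/(2EI) = 3295/EI
  δ_0 = 7576/EI
Tip deflection under a unit load at 2: L³/(3EI) = 170.7/EI.
With EI = 63000 kN·m²: δ_0 = 0.12026 m and δ_{22} = 0.002709 m/kN.
Compatibility — the spring shortens by R_2/k under the reaction it provides: δ_0 − R_2·δ_{22} = R_2/k. With 1/k = 0.000078 m/kN, R_2 = δ_0 / (δ_{22} + 1/k) = 0.12026 / (0.002709 + 0.000078) = 43.16 kN.
Moment equilibrium about 1: M_1 = Σ(load moments about 1) − R_2·L = 517.4 − 43.16×8 = 172.2 kN·m.

M_1 = 172.2 kN·m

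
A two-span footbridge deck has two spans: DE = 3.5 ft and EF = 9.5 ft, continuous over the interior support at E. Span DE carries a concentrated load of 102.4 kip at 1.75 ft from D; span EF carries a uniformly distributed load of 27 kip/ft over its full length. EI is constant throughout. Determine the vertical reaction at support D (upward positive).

Release continuity at E by inserting a hinge; the redundant is the internal moment M_E. The primary structure is two simply-supported spans DE and EF.
End slopes at the hinge E, treating each span as simply supported:
  span DE: point load 102.4 at a = 1.75: Pab(L + a)/(6LEI) = 78.4/EI
  span EF: UDL 27: wL³/(24EI) = 964.5/EI
  relative rotation θ_0 = (78.4 + 964.5)/EI = 1043/EI
A unit hogging moment at E produces rotation L₁/(3EI) + L₂/(3EI) = 4.333/EI.
Slope continuity at E: θ_0 = M_E·4.333/EI, so M_E = 1043/4.333 = 240.7 kip·ft (hogging).
Span DE, ΣM about D with M_E applied at E: R_E^{DE}·3.5 = 179.2 + 240.7, so R_E^{DE} = 120 kip and R_D = 102.4 − 120 = -17.57 kip.

R_D = -17.57 kip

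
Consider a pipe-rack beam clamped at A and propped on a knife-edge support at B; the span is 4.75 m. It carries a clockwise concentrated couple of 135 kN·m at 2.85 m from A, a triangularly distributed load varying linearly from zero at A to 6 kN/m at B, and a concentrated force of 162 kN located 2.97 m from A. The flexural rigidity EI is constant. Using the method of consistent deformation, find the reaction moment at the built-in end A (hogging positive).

M_A = 96.73 kN·m

Take the reaction at B as the redundant and release it; the primary structure is a cantilever fixed at A.
Deflection at B on the released cantilever, summing each load's contribution:
  clockwise couple 135 at a = 2.85: M₀a(2L − a)/(2EI) = 1279/EI
  triangular load, peak 6 at the free end: 11w₀L⁴/(120EI) = 280/EI
  point load 162 at a = 2.97: Pa²(3L − a)/(6EI) = 2686/EI
  δ_0 = 4246/EI
Tip deflection under a unit load at B: L³/(3EI) = 35.72/EI.
Compatibility at B: δ_0 − R_B·δ_{BB} = 0, so R_B = 4246/35.72 = 118.8 kN.
Moment equilibrium about A: M_A = Σ(load moments about A) − R_B·L = 661.3 − 118.8×4.75 = 96.73 kN·m.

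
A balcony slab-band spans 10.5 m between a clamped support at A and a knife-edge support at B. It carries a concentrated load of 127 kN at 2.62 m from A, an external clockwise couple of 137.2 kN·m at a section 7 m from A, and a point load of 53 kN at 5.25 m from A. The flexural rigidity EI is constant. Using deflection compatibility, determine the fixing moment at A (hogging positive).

M_A = 277.2 kN·m

Choose R_B as the redundant. The primary structure is the cantilever fixed at A.
Primary-structure tip deflection at B by superposition:
  point load 127 at a = 2.62: Pa²(3L − a)/(6EI) = 4196/EI
  clockwise couple 137.2 at a = 7: M₀a(2L − a)/(2EI) = 6723/EI
  point load 53 at a = 5.25: Pa²(3L − a)/(6EI) = 6391/EI
  δ_0 = 17310/EI
Flexibility coefficient — unit upward force at B: δ_{BB} = L³/(3EI) = 385.9/EI.
The prop prevents deflection at B: R_B = δ_0/δ_{BB} = 17310/385.9 = 44.86 kN.
Moment equilibrium about A: M_A = Σ(load moments about A) − R_B·L = 748.2 − 44.86×10.5 = 277.2 kN·m.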